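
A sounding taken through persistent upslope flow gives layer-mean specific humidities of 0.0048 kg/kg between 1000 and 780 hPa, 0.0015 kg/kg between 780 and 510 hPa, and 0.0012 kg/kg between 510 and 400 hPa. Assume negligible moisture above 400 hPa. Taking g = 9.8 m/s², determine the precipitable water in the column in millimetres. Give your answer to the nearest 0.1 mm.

PW ≈ 16.3 mm

Precipitable water is the column-integrated vapour mass per unit area: PW = (1/g) Σ q̄ Δp, with q in kg/kg and Δp in Pa (1 kg/m² of water = 1 mm).
Layer 1000–780 hPa: Δp = 220 hPa = 22000 Pa, q̄ = 0.0048 kg/kg → 0.0048 × 22000 / 9.8 = 10.78 mm
Layer 780–510 hPa: Δp = 270 hPa = 27000 Pa, q̄ = 0.0015 kg/kg → 0.0015 × 27000 / 9.8 = 4.13 mm
Layer 510–400 hPa: Δp = 110 hPa = 11000 Pa, q̄ = 0.0012 kg/kg → 0.0012 × 11000 / 9.8 = 1.35 mm
PW = 10.78 + 4.13 + 1.35 = 16.26 ≈ 16.3 mm.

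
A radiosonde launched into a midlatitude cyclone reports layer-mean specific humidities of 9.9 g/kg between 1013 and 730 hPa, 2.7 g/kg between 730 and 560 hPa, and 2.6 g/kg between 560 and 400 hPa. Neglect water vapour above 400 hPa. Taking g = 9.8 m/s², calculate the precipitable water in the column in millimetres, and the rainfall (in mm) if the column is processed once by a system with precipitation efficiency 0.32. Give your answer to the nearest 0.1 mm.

Precipitable water is the column-integrated vapour mass per unit area: PW = (1/g) Σ q̄ Δp, with q in kg/kg and Δp in Pa (1 kg/m² of water = 1 mm).
Layer 1013–730 hPa: Δp = 283 hPa = 28300 Pa, q̄ = 0.0099 kg/kg → 0.0099 × 28300 / 9.8 = 28.59 mm
Layer 730–560 hPa: Δp = 170 hPa = 17000 Pa, q̄ = 0.0027 kg/kg → 0.0027 × 17000 / 9.8 = 4.68 mm
Layer 560–400 hPa: Δp = 160 hPa = 16000 Pa, q̄ = 0.0026 kg/kg → 0.0026 × 16000 / 9.8 = 4.24 mm
PW = 28.59 + 4.68 + 4.24 = 37.51 ≈ 37.5 mm.
Rainfall = ε × PW = 0.32 × 37.5 = 12.0 mm.

PW ≈ 37.5 mm; rainfall ≈ 12.0 mm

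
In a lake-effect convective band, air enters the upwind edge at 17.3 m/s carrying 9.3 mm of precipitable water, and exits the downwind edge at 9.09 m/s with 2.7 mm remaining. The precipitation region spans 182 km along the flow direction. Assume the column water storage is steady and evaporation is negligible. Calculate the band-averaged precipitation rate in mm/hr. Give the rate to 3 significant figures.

R ≈ 2.70 mm/hr

Column moisture flux per unit crosswind length is F = V × PW.
Inflow: F_in = 17.3 × 9.3 = 160.89 mm·m/s
Outflow: F_out = 9.09 × 2.7 = 24.543 mm·m/s
Steady-state rate R = (F_in − F_out)/L = (160.89 − 24.543) / 182000 m = 7.492e-04 mm/s.
R = 7.492e-04 × 3600 = 2.70 mm/hr.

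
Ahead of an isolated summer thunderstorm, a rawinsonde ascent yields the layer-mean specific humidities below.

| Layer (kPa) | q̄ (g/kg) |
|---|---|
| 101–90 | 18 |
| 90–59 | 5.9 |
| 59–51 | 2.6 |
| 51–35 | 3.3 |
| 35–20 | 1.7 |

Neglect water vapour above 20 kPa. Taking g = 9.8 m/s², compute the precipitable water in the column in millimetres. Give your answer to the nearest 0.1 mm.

Precipitable water is the column-integrated vapour mass per unit area: PW = (1/g) Σ q̄ Δp, with q in kg/kg and Δp in Pa (1 kg/m² of water = 1 mm).
Layer 101–90 kPa: Δp = 110 hPa = 11000 Pa, q̄ = 0.018 kg/kg → 0.018 × 11000 / 9.8 = 20.20 mm
Layer 90–59 kPa: Δp = 310 hPa = 31000 Pa, q̄ = 0.0059 kg/kg → 0.0059 × 31000 / 9.8 = 18.66 mm
Layer 59–51 kPa: Δp = 80 hPa = 8000 Pa, q̄ = 0.0026 kg/kg → 0.0026 × 8000 / 9.8 = 2.12 mm
Layer 51–35 kPa: Δp = 160 hPa = 16000 Pa, q̄ = 0.0033 kg/kg → 0.0033 × 16000 / 9.8 = 5.39 mm
Layer 35–20 kPa: Δp = 150 hPa = 15000 Pa, q̄ = 0.0017 kg/kg → 0.0017 × 15000 / 9.8 = 2.60 mm
PW = 20.20 + 18.66 + 2.12 + 5.39 + 2.60 = 48.97 ≈ 49.0 mm.

PW ≈ 49.0 mm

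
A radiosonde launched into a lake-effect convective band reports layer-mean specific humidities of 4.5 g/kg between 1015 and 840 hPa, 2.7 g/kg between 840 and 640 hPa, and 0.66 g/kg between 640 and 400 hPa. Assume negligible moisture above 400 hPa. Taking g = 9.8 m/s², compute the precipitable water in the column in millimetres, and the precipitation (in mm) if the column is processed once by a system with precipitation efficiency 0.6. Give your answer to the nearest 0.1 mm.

PW ≈ 15.2 mm; precipitation ≈ 9.1 mm

Precipitable water is the column-integrated vapour mass per unit area: PW = (1/g) Σ q̄ Δp, with q in kg/kg and Δp in Pa (1 kg/m² of water = 1 mm).
Layer 1015–840 hPa: Δp = 175 hPa = 17500 Pa, q̄ = 0.0045 kg/kg → 0.0045 × 17500 / 9.8 = 8.04 mm
Layer 840–640 hPa: Δp = 200 hPa = 20000 Pa, q̄ = 0.0027 kg/kg → 0.0027 × 20000 / 9.8 = 5.51 mm
Layer 640–400 hPa: Δp = 240 hPa = 24000 Pa, q̄ = 0.00066 kg/kg → 0.00066 × 24000 / 9.8 = 1.62 mm
PW = 8.04 + 5.51 + 1.62 = 15.17 ≈ 15.2 mm.
Precipitation = ε × PW = 0.6 × 15.2 = 9.1 mm.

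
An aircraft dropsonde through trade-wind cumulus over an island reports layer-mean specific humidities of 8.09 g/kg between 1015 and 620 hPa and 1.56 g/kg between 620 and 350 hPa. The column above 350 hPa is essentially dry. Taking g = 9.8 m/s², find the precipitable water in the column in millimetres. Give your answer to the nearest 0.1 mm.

Precipitable water is the column-integrated vapour mass per unit area: PW = (1/g) Σ q̄ Δp, with q in kg/kg and Δp in Pa (1 kg/m² of water = 1 mm).
Layer 1015–620 hPa: Δp = 395 hPa = 39500 Pa, q̄ = 0.00809 kg/kg → 0.00809 × 39500 / 9.8 = 32.61 mm
Layer 620–350 hPa: Δp = 270 hPa = 27000 Pa, q̄ = 0.00156 kg/kg → 0.00156 × 27000 / 9.8 = 4.30 mm
PW = 32.61 + 4.30 = 36.91 ≈ 36.9 mm.

PW ≈ 36.9 mm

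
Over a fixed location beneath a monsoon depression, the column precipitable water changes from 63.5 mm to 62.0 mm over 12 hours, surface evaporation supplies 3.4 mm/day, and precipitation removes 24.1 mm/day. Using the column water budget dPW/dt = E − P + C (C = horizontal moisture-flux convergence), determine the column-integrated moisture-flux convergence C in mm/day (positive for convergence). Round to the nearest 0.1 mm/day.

dPW/dt = (62.0 − 63.5) mm / (12/24 day) = -3.000 mm/day.
C = dPW/dt − E + P = (-3.000) − 3.4 + 24.1 = 17.7 mm/day.

C ≈ 17.7 mm/day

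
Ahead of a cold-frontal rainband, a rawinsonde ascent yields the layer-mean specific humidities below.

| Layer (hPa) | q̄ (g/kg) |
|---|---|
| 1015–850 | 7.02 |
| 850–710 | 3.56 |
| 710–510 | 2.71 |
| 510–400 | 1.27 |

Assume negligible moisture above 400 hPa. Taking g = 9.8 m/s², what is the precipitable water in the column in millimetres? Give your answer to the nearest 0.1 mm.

Precipitable water is the column-integrated vapour mass per unit area: PW = (1/g) Σ q̄ Δp, with q in kg/kg and Δp in Pa (1 kg/m² of water = 1 mm).
Layer 1015–850 hPa: Δp = 165 hPa = 16500 Pa, q̄ = 0.00702 kg/kg → 0.00702 × 16500 / 9.8 = 11.82 mm
Layer 850–710 hPa: Δp = 140 hPa = 14000 Pa, q̄ = 0.00356 kg/kg → 0.00356 × 14000 / 9.8 = 5.09 mm
Layer 710–510 hPa: Δp = 200 hPa = 20000 Pa, q̄ = 0.00271 kg/kg → 0.00271 × 20000 / 9.8 = 5.53 mm
Layer 510–400 hPa: Δp = 110 hPa = 11000 Pa, q̄ = 0.00127 kg/kg → 0.00127 × 11000 / 9.8 = 1.43 mm
PW = 11.82 + 5.09 + 5.53 + 1.43 = 23.87 ≈ 23.9 mm.

PW ≈ 23.9 mm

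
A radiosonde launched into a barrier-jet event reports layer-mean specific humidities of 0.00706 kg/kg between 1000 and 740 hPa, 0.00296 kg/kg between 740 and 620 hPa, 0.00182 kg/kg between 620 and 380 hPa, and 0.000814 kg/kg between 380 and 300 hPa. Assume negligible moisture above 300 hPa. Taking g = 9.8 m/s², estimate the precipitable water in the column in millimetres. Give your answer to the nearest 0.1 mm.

PW ≈ 27.5 mm

Precipitable water is the column-integrated vapour mass per unit area: PW = (1/g) Σ q̄ Δp, with q in kg/kg and Δp in Pa (1 kg/m² of water = 1 mm).
Layer 1000–740 hPa: Δp = 260 hPa = 26000 Pa, q̄ = 0.00706 kg/kg → 0.00706 × 26000 / 9.8 = 18.73 mm
Layer 740–620 hPa: Δp = 120 hPa = 12000 Pa, q̄ = 0.00296 kg/kg → 0.00296 × 12000 / 9.8 = 3.62 mm
Layer 620–380 hPa: Δp = 240 hPa = 24000 Pa, q̄ = 0.00182 kg/kg → 0.00182 × 24000 / 9.8 = 4.46 mm
Layer 380–300 hPa: Δp = 80 hPa = 8000 Pa, q̄ = 0.000814 kg/kg → 0.000814 × 8000 / 9.8 = 0.66 mm
PW = 18.73 + 3.62 + 4.46 + 0.66 = 27.47 ≈ 27.5 mm.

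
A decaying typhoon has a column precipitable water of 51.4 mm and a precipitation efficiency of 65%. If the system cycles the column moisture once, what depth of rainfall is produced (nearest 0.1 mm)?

Rainfall = ε × PW = 0.65 × 51.4 = 33.4 mm.

rainfall ≈ 33.4 mm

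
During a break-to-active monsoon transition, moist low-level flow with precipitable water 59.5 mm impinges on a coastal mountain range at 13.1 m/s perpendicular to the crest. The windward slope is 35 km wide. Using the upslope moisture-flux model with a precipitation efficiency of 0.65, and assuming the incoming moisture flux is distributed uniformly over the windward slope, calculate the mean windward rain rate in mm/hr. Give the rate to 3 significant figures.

Incoming column moisture flux per unit ridge length: F = V × PW = 13.1 × 59.5 = 779.45 mm·m/s.
Spread over the 35 km slope with efficiency ε = 0.65: R = ε·F/W = 0.65 × 779.45 / 35000 m = 1.448e-02 mm/s.
R = 1.448e-02 × 3600 = 52.1 mm/hr.

R ≈ 52.1 mm/hr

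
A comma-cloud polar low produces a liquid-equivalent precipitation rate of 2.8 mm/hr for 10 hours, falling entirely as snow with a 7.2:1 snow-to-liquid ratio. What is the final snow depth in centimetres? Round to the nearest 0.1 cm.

Liquid-equivalent depth = 2.8 × 10 = 28 mm.
Snow depth = 28 mm × 7.2 = 201.6 mm = 20.2 cm.

snow depth ≈ 20.2 cm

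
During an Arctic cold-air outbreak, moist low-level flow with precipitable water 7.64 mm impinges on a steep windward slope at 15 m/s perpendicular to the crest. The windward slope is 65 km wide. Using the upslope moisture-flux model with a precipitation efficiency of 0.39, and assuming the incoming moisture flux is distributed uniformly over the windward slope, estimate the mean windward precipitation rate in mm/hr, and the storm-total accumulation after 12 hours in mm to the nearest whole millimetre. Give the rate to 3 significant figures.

Incoming column moisture flux per unit ridge length: F = V × PW = 15 × 7.64 = 114.6 mm·m/s.
Spread over the 65 km slope with efficiency ε = 0.39: R = ε·F/W = 0.39 × 114.6 / 65000 m = 6.876e-04 mm/s.
R = 6.876e-04 × 3600 = 2.48 mm/hr.
Over 12 h: total = 2.48 × 12 = 29.76 ≈ 30 mm.

R ≈ 2.48 mm/hr; total ≈ 30 mm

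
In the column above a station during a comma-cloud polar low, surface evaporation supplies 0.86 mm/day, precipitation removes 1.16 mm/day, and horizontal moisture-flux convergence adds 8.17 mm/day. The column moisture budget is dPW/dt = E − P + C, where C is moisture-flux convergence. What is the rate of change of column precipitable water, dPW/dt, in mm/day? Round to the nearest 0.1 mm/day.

dPW/dt = E − P + C = 0.86 − 1.16 + (8.17) = 7.9 mm/day.

dPW/dt ≈ 7.9 mm/day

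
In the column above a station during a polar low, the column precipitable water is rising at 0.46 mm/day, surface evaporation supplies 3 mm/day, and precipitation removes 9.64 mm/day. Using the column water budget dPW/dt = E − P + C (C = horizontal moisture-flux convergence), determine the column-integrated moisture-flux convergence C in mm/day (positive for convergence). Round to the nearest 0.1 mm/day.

C ≈ 7.1 mm/day

dPW/dt = +0.46 mm/day.
C = dPW/dt − E + P = (+0.46) − 3 + 9.64 = 7.1 mm/day.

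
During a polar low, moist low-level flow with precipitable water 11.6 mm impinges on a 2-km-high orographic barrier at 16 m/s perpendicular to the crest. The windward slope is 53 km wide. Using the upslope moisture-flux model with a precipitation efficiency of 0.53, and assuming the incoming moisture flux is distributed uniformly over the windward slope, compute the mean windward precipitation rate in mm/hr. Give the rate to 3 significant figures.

Incoming column moisture flux per unit ridge length: F = V × PW = 16 × 11.6 = 185.6 mm·m/s.
Spread over the 53 km slope with efficiency ε = 0.53: R = ε·F/W = 0.53 × 185.6 / 53000 m = 1.856e-03 mm/s.
R = 1.856e-03 × 3600 = 6.68 mm/hr.

R ≈ 6.68 mm/hr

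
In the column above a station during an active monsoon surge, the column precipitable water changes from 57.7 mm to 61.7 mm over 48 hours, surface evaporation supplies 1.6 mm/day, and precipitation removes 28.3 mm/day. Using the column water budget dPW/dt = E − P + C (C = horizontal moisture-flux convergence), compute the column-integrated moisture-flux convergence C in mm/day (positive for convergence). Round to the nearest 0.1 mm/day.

dPW/dt = (61.7 − 57.7) mm / (48/24 day) = +2.000 mm/day.
C = dPW/dt − E + P = (+2.000) − 1.6 + 28.3 = 28.7 mm/day.

C ≈ 28.7 mm/day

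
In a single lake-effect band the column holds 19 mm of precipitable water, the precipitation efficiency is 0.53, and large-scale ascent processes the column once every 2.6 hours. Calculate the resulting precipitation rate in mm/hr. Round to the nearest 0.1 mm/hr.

Each overturning extracts ε × PW = 0.53 × 19 = 10.07 mm.
Rate = ε·PW / τ = 10.07 / 2.6 h = 3.9 mm/hr.

R ≈ 3.9 mm/hr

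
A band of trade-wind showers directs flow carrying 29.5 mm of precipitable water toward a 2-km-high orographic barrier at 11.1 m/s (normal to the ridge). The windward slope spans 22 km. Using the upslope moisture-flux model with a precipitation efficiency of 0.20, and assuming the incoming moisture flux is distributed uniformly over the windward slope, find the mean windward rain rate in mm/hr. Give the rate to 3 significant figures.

R ≈ 10.7 mm/hr

Incoming column moisture flux per unit ridge length: F = V × PW = 11.1 × 29.5 = 327.45 mm·m/s.
Spread over the 22 km slope with efficiency ε = 0.20: R = ε·F/W = 0.20 × 327.45 / 22000 m = 2.977e-03 mm/s.
R = 2.977e-03 × 3600 = 10.7 mm/hr.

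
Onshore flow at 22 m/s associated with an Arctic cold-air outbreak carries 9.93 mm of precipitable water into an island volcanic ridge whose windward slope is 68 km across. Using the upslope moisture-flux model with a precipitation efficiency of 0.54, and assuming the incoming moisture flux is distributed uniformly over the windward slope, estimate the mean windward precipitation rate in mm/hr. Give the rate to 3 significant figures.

Incoming column moisture flux per unit ridge length: F = V × PW = 22 × 9.93 = 218.46 mm·m/s.
Spread over the 68 km slope with efficiency ε = 0.54: R = ε·F/W = 0.54 × 218.46 / 68000 m = 1.735e-03 mm/s.
R = 1.735e-03 × 3600 = 6.25 mm/hr.

R ≈ 6.25 mm/hr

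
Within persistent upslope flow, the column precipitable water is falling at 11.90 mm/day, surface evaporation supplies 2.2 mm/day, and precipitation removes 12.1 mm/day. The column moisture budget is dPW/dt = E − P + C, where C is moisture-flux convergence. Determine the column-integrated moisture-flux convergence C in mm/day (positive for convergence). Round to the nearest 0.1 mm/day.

dPW/dt = -11.90 mm/day.
C = dPW/dt − E + P = (-11.90) − 2.2 + 12.1 = -2.0 mm/day.

C ≈ -2.0 mm/day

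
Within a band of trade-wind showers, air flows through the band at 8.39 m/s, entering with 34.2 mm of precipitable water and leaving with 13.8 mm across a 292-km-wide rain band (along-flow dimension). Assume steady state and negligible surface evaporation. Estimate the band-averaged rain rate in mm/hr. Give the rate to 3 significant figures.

Column moisture flux per unit crosswind length is F = V × PW.
Inflow: F_in = 8.39 × 34.2 = 286.938 mm·m/s
Outflow: F_out = 8.39 × 13.8 = 115.782 mm·m/s
Steady-state rate R = (F_in − F_out)/L = (286.938 − 115.782) / 292000 m = 5.862e-04 mm/s.
R = 5.862e-04 × 3600 = 2.11 mm/hr.

R ≈ 2.11 mm/hr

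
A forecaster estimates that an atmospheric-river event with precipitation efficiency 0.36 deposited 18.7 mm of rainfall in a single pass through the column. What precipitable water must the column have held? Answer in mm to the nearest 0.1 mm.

PW = rainfall / ε = 18.7 / 0.36 = 51.9 mm.

PW ≈ 51.9 mm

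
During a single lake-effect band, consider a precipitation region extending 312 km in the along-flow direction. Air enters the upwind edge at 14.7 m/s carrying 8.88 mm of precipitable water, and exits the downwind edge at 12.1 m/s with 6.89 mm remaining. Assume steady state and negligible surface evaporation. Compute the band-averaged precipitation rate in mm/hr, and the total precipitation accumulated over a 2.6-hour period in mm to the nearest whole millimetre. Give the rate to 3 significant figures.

R ≈ 0.544 mm/hr; total ≈ 1 mm

Column moisture flux per unit crosswind length is F = V × PW.
Inflow: F_in = 14.7 × 8.88 = 130.536 mm·m/s
Outflow: F_out = 12.1 × 6.89 = 83.369 mm·m/s
Steady-state rate R = (F_in − F_out)/L = (130.536 − 83.369) / 312000 m = 1.512e-04 mm/s.
R = 1.512e-04 × 3600 = 0.544 mm/hr.
Over 2.6 h: total = 0.544 × 2.6 = 1.4144 ≈ 1 mm.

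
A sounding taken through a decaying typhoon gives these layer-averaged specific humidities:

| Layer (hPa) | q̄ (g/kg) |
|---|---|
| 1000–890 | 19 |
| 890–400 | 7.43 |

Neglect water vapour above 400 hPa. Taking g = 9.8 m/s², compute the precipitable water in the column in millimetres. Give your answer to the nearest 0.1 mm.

PW ≈ 58.5 mm

Precipitable water is the column-integrated vapour mass per unit area: PW = (1/g) Σ q̄ Δp, with q in kg/kg and Δp in Pa (1 kg/m² of water = 1 mm).
Layer 1000–890 hPa: Δp = 110 hPa = 11000 Pa, q̄ = 0.019 kg/kg → 0.019 × 11000 / 9.8 = 21.33 mm
Layer 890–400 hPa: Δp = 490 hPa = 49000 Pa, q̄ = 0.00743 kg/kg → 0.00743 × 49000 / 9.8 = 37.15 mm
PW = 21.33 + 37.15 = 58.48 ≈ 58.5 mm.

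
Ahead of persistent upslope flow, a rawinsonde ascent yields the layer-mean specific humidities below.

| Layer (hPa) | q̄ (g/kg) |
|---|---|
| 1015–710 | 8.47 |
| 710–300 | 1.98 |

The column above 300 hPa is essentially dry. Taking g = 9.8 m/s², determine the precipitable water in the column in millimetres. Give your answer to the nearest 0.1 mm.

Precipitable water is the column-integrated vapour mass per unit area: PW = (1/g) Σ q̄ Δp, with q in kg/kg and Δp in Pa (1 kg/m² of water = 1 mm).
Layer 1015–710 hPa: Δp = 305 hPa = 30500 Pa, q̄ = 0.00847 kg/kg → 0.00847 × 30500 / 9.8 = 26.36 mm
Layer 710–300 hPa: Δp = 410 hPa = 41000 Pa, q̄ = 0.00198 kg/kg → 0.00198 × 41000 / 9.8 = 8.28 mm
PW = 26.36 + 8.28 = 34.64 ≈ 34.6 mm.

PW ≈ 34.6 mm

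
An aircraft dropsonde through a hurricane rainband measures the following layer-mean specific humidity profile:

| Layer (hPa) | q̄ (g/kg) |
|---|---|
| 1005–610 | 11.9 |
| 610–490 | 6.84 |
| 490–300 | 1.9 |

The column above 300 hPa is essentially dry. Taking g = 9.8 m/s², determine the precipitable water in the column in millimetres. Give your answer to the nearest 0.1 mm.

Precipitable water is the column-integrated vapour mass per unit area: PW = (1/g) Σ q̄ Δp, with q in kg/kg and Δp in Pa (1 kg/m² of water = 1 mm).
Layer 1005–610 hPa: Δp = 395 hPa = 39500 Pa, q̄ = 0.0119 kg/kg → 0.0119 × 39500 / 9.8 = 47.96 mm
Layer 610–490 hPa: Δp = 120 hPa = 12000 Pa, q̄ = 0.00684 kg/kg → 0.00684 × 12000 / 9.8 = 8.38 mm
Layer 490–300 hPa: Δp = 190 hPa = 19000 Pa, q̄ = 0.0019 kg/kg → 0.0019 × 19000 / 9.8 = 3.68 mm
PW = 47.96 + 8.38 + 3.68 = 60.02 ≈ 60.0 mm.

PW ≈ 60.0 mm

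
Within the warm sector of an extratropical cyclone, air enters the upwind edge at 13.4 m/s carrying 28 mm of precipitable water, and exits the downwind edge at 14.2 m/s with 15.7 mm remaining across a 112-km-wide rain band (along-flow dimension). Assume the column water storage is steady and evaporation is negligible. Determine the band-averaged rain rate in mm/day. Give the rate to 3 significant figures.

Column moisture flux per unit crosswind length is F = V × PW.
Inflow: F_in = 13.4 × 28 = 375.2 mm·m/s
Outflow: F_out = 14.2 × 15.7 = 222.94 mm·m/s
Steady-state rate R = (F_in − F_out)/L = (375.2 − 222.94) / 112000 m = 1.359e-03 mm/s.
R = 1.359e-03 × 3600 × 24 = 117 mm/day.

R ≈ 117 mm/day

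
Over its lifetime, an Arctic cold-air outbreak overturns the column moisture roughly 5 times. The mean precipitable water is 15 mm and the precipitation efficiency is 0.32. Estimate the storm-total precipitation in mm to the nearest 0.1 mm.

Each cycle deposits ε × PW = 0.32 × 15 = 4.8 mm.
Over 5 cycles: 5 × 4.8 = 24.0 mm.

precipitation ≈ 24.0 mm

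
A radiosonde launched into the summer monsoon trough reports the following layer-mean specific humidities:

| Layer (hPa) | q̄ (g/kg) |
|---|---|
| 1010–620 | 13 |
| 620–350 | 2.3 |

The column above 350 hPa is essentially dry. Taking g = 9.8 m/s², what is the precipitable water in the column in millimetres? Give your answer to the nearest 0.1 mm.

PW ≈ 58.1 mm

Precipitable water is the column-integrated vapour mass per unit area: PW = (1/g) Σ q̄ Δp, with q in kg/kg and Δp in Pa (1 kg/m² of water = 1 mm).
Layer 1010–620 hPa: Δp = 390 hPa = 39000 Pa, q̄ = 0.013 kg/kg → 0.013 × 39000 / 9.8 = 51.73 mm
Layer 620–350 hPa: Δp = 270 hPa = 27000 Pa, q̄ = 0.0023 kg/kg → 0.0023 × 27000 / 9.8 = 6.34 mm
PW = 51.73 + 6.34 = 58.07 ≈ 58.1 mm.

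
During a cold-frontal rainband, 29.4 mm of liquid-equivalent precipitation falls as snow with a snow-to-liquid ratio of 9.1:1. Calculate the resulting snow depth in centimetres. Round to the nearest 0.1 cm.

Snow depth = liquid × ratio = 29.4 mm × 9.1 = 267.54 mm = 26.8 cm.

snow depth ≈ 26.8 cm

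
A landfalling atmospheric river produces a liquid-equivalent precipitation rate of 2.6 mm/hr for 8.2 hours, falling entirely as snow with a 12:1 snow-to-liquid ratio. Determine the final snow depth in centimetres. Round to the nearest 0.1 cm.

snow depth ≈ 25.6 cm

Liquid-equivalent depth = 2.6 × 8.2 = 21.32 mm.
Snow depth = 21.32 mm × 12 = 255.84 mm = 25.6 cm.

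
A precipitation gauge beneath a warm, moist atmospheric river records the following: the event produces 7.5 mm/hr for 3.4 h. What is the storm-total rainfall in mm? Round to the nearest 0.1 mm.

Total = Σ Rᵢ Δtᵢ = 7.5 × 3.4
      = 25.5 = 25.5 mm.

total ≈ 25.5 mm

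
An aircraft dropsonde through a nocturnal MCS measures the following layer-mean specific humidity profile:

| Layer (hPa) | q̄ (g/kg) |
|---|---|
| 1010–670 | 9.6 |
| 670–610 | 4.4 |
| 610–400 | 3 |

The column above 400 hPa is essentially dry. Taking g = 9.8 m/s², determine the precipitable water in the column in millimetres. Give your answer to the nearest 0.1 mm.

Precipitable water is the column-integrated vapour mass per unit area: PW = (1/g) Σ q̄ Δp, with q in kg/kg and Δp in Pa (1 kg/m² of water = 1 mm).
Layer 1010–670 hPa: Δp = 340 hPa = 34000 Pa, q̄ = 0.0096 kg/kg → 0.0096 × 34000 / 9.8 = 33.31 mm
Layer 670–610 hPa: Δp = 60 hPa = 6000 Pa, q̄ = 0.0044 kg/kg → 0.0044 × 6000 / 9.8 = 2.69 mm
Layer 610–400 hPa: Δp = 210 hPa = 21000 Pa, q̄ = 0.003 kg/kg → 0.003 × 21000 / 9.8 = 6.43 mm
PW = 33.31 + 2.69 + 6.43 = 42.43 ≈ 42.4 mm.

PW ≈ 42.4 mm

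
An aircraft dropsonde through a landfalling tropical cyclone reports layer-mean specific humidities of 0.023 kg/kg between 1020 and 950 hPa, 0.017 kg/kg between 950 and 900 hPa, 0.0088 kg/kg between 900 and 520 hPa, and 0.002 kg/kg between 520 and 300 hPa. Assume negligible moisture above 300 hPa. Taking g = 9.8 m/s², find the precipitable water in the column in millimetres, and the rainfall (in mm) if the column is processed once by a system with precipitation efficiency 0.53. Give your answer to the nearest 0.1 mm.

Precipitable water is the column-integrated vapour mass per unit area: PW = (1/g) Σ q̄ Δp, with q in kg/kg and Δp in Pa (1 kg/m² of water = 1 mm).
Layer 1020–950 hPa: Δp = 70 hPa = 7000 Pa, q̄ = 0.023 kg/kg → 0.023 × 7000 / 9.8 = 16.43 mm
Layer 950–900 hPa: Δp = 50 hPa = 5000 Pa, q̄ = 0.017 kg/kg → 0.017 × 5000 / 9.8 = 8.67 mm
Layer 900–520 hPa: Δp = 380 hPa = 38000 Pa, q̄ = 0.0088 kg/kg → 0.0088 × 38000 / 9.8 = 34.12 mm
Layer 520–300 hPa: Δp = 220 hPa = 22000 Pa, q̄ = 0.002 kg/kg → 0.002 × 22000 / 9.8 = 4.49 mm
PW = 16.43 + 8.67 + 34.12 + 4.49 = 63.71 ≈ 63.7 mm.
Rainfall = ε × PW = 0.53 × 63.7 = 33.8 mm.

PW ≈ 63.7 mm; rainfall ≈ 33.8 mm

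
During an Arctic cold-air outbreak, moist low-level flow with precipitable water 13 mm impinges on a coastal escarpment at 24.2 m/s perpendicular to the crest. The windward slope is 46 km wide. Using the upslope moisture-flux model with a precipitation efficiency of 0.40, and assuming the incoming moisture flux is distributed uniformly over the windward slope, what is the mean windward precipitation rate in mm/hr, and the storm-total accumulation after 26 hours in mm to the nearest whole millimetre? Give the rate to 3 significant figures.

R ≈ 9.85 mm/hr; total ≈ 256 mm

Incoming column moisture flux per unit ridge length: F = V × PW = 24.2 × 13 = 314.6 mm·m/s.
Spread over the 46 km slope with efficiency ε = 0.40: R = ε·F/W = 0.40 × 314.6 / 46000 m = 2.736e-03 mm/s.
R = 2.736e-03 × 3600 = 9.85 mm/hr.
Over 26 h: total = 9.85 × 26 = 256.1 ≈ 256 mm.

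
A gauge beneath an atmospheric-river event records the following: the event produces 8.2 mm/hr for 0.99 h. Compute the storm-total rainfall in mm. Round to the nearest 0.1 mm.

total ≈ 8.1 mm

Total = Σ Rᵢ Δtᵢ = 8.2 × 0.99
      = 8.118 = 8.1 mm.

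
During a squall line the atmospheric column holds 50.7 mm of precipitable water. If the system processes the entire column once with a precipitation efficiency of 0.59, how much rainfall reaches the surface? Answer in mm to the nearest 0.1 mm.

Rainfall = ε × PW = 0.59 × 50.7 = 29.9 mm.

rainfall ≈ 29.9 mm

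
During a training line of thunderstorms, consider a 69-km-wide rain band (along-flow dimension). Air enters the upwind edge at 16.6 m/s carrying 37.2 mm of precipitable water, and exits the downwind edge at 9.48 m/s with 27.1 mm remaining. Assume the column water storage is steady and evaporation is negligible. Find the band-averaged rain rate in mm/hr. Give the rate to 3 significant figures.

Column moisture flux per unit crosswind length is F = V × PW.
Inflow: F_in = 16.6 × 37.2 = 617.52 mm·m/s
Outflow: F_out = 9.48 × 27.1 = 256.908 mm·m/s
Steady-state rate R = (F_in − F_out)/L = (617.52 − 256.908) / 69000 m = 5.226e-03 mm/s.
R = 5.226e-03 × 3600 = 18.8 mm/hr.

R ≈ 18.8 mm/hr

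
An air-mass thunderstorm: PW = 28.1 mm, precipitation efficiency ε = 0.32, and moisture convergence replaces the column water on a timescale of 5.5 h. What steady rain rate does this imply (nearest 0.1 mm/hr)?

R ≈ 1.6 mm/hr

Each overturning extracts ε × PW = 0.32 × 28.1 = 8.992 mm.
Rate = ε·PW / τ = 8.992 / 5.5 h = 1.6 mm/hr.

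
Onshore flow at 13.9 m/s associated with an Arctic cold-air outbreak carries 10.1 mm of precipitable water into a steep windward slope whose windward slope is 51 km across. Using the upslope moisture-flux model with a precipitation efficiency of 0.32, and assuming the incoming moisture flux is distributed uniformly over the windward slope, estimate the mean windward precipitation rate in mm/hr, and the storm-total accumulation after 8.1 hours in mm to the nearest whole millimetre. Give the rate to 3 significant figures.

Incoming column moisture flux per unit ridge length: F = V × PW = 13.9 × 10.1 = 140.39 mm·m/s.
Spread over the 51 km slope with efficiency ε = 0.32: R = ε·F/W = 0.32 × 140.39 / 51000 m = 8.809e-04 mm/s.
R = 8.809e-04 × 3600 = 3.17 mm/hr.
Over 8.1 h: total = 3.17 × 8.1 = 25.677 ≈ 26 mm.

R ≈ 3.17 mm/hr; total ≈ 26 mm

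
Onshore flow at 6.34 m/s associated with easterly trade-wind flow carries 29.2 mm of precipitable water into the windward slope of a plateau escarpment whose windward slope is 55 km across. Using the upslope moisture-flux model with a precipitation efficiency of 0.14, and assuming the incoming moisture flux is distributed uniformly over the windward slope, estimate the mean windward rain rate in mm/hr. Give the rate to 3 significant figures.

R ≈ 1.70 mm/hr

Incoming column moisture flux per unit ridge length: F = V × PW = 6.34 × 29.2 = 185.128 mm·m/s.
Spread over the 55 km slope with efficiency ε = 0.14: R = ε·F/W = 0.14 × 185.128 / 55000 m = 4.712e-04 mm/s.
R = 4.712e-04 × 3600 = 1.70 mm/hr.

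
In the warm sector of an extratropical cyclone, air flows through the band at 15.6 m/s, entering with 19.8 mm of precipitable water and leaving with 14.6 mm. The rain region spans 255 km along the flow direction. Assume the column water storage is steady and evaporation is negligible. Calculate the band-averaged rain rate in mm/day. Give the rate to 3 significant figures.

Column moisture flux per unit crosswind length is F = V × PW.
Inflow: F_in = 15.6 × 19.8 = 308.88 mm·m/s
Outflow: F_out = 15.6 × 14.6 = 227.76 mm·m/s
Steady-state rate R = (F_in − F_out)/L = (308.88 − 227.76) / 255000 m = 3.181e-04 mm/s.
R = 3.181e-04 × 3600 × 24 = 27.5 mm/day.

R ≈ 27.5 mm/day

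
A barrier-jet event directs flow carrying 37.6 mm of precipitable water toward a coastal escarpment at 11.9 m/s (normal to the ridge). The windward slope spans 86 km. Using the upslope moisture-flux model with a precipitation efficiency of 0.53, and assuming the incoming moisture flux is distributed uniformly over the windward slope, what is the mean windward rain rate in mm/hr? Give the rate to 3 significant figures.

Incoming column moisture flux per unit ridge length: F = V × PW = 11.9 × 37.6 = 447.44 mm·m/s.
Spread over the 86 km slope with efficiency ε = 0.53: R = ε·F/W = 0.53 × 447.44 / 86000 m = 2.757e-03 mm/s.
R = 2.757e-03 × 3600 = 9.93 mm/hr.

R ≈ 9.93 mm/hr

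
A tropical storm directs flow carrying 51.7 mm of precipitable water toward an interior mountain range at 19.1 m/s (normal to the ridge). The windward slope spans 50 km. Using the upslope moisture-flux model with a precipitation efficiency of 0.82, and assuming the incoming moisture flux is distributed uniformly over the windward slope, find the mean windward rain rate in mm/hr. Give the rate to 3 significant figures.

Incoming column moisture flux per unit ridge length: F = V × PW = 19.1 × 51.7 = 987.47 mm·m/s.
Spread over the 50 km slope with efficiency ε = 0.82: R = ε·F/W = 0.82 × 987.47 / 50000 m = 1.619e-02 mm/s.
R = 1.619e-02 × 3600 = 58.3 mm/hr.

R ≈ 58.3 mm/hr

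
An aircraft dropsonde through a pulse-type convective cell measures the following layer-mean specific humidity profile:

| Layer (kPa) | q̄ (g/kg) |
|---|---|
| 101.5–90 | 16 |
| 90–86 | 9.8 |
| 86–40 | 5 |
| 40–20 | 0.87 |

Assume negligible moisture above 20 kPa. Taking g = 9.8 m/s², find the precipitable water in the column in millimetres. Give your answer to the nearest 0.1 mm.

Precipitable water is the column-integrated vapour mass per unit area: PW = (1/g) Σ q̄ Δp, with q in kg/kg and Δp in Pa (1 kg/m² of water = 1 mm).
Layer 101.5–90 kPa: Δp = 115 hPa = 11500 Pa, q̄ = 0.016 kg/kg → 0.016 × 11500 / 9.8 = 18.78 mm
Layer 90–86 kPa: Δp = 40 hPa = 4000 Pa, q̄ = 0.0098 kg/kg → 0.0098 × 4000 / 9.8 = 4.00 mm
Layer 86–40 kPa: Δp = 460 hPa = 46000 Pa, q̄ = 0.005 kg/kg → 0.005 × 46000 / 9.8 = 23.47 mm
Layer 40–20 kPa: Δp = 200 hPa = 20000 Pa, q̄ = 0.00087 kg/kg → 0.00087 × 20000 / 9.8 = 1.78 mm
PW = 18.78 + 4.00 + 23.47 + 1.78 = 48.03 ≈ 48.0 mm.

PW ≈ 48.0 mm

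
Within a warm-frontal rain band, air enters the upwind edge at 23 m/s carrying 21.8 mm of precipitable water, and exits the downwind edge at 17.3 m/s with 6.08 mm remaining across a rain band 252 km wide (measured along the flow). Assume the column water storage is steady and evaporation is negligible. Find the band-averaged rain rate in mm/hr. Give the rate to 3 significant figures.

Column moisture flux per unit crosswind length is F = V × PW.
Inflow: F_in = 23 × 21.8 = 501.4 mm·m/s
Outflow: F_out = 17.3 × 6.08 = 105.184 mm·m/s
Steady-state rate R = (F_in − F_out)/L = (501.4 − 105.184) / 252000 m = 1.572e-03 mm/s.
R = 1.572e-03 × 3600 = 5.66 mm/hr.

R ≈ 5.66 mm/hr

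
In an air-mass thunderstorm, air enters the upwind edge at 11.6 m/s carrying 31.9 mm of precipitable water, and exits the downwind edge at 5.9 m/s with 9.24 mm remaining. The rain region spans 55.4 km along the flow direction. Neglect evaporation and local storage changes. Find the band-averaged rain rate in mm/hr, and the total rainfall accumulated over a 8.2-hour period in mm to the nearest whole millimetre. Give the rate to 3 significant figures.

R ≈ 20.5 mm/hr; total ≈ 168 mm

Column moisture flux per unit crosswind length is F = V × PW.
Inflow: F_in = 11.6 × 31.9 = 370.04 mm·m/s
Outflow: F_out = 5.9 × 9.24 = 54.516 mm·m/s
Steady-state rate R = (F_in − F_out)/L = (370.04 − 54.516) / 55400 m = 5.695e-03 mm/s.
R = 5.695e-03 × 3600 = 20.5 mm/hr.
Over 8.2 h: total = 20.5 × 8.2 = 168.1 ≈ 168 mm.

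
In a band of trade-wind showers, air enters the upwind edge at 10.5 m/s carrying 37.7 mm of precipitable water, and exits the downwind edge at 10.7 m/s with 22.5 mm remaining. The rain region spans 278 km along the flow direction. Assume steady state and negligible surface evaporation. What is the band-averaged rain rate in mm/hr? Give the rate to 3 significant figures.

Column moisture flux per unit crosswind length is F = V × PW.
Inflow: F_in = 10.5 × 37.7 = 395.85 mm·m/s
Outflow: F_out = 10.7 × 22.5 = 240.75 mm·m/s
Steady-state rate R = (F_in − F_out)/L = (395.85 − 240.75) / 278000 m = 5.579e-04 mm/s.
R = 5.579e-04 × 3600 = 2.01 mm/hr.

R ≈ 2.01 mm/hr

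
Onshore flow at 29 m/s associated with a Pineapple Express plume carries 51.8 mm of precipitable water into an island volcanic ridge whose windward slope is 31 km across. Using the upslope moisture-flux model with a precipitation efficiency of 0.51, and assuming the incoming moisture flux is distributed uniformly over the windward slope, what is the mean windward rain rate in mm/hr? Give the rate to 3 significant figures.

R ≈ 89.0 mm/hr

Incoming column moisture flux per unit ridge length: F = V × PW = 29 × 51.8 = 1502.2 mm·m/s.
Spread over the 31 km slope with efficiency ε = 0.51: R = ε·F/W = 0.51 × 1502.2 / 31000 m = 2.471e-02 mm/s.
R = 2.471e-02 × 3600 = 89.0 mm/hr.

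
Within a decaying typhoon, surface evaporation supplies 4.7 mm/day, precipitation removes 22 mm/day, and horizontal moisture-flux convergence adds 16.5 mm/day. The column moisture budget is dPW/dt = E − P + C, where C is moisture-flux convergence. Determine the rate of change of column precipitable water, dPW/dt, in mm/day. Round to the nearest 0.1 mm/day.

dPW/dt = E − P + C = 4.7 − 22 + (16.5) = -0.8 mm/day.

dPW/dt ≈ -0.8 mm/day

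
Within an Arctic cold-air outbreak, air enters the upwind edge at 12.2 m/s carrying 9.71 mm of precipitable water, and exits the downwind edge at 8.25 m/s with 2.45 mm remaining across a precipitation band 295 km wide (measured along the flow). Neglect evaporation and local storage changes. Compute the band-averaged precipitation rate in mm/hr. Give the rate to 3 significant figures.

R ≈ 1.20 mm/hr

Column moisture flux per unit crosswind length is F = V × PW.
Inflow: F_in = 12.2 × 9.71 = 118.462 mm·m/s
Outflow: F_out = 8.25 × 2.45 = 20.2125 mm·m/s
Steady-state rate R = (F_in − F_out)/L = (118.462 − 20.2125) / 295000 m = 3.330e-04 mm/s.
R = 3.330e-04 × 3600 = 1.20 mm/hr.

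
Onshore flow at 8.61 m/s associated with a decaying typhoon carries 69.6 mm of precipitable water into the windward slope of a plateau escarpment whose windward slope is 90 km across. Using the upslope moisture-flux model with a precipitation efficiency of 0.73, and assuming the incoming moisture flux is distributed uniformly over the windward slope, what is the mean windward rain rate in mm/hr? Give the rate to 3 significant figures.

Incoming column moisture flux per unit ridge length: F = V × PW = 8.61 × 69.6 = 599.256 mm·m/s.
Spread over the 90 km slope with efficiency ε = 0.73: R = ε·F/W = 0.73 × 599.256 / 90000 m = 4.861e-03 mm/s.
R = 4.861e-03 × 3600 = 17.5 mm/hr.

R ≈ 17.5 mm/hr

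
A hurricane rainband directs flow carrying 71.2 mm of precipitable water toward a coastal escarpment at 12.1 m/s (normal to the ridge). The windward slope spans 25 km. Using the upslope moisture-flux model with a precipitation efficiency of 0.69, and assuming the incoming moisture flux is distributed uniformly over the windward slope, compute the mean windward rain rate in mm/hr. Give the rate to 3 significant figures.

Incoming column moisture flux per unit ridge length: F = V × PW = 12.1 × 71.2 = 861.52 mm·m/s.
Spread over the 25 km slope with efficiency ε = 0.69: R = ε·F/W = 0.69 × 861.52 / 25000 m = 2.378e-02 mm/s.
R = 2.378e-02 × 3600 = 85.6 mm/hr.

R ≈ 85.6 mm/hr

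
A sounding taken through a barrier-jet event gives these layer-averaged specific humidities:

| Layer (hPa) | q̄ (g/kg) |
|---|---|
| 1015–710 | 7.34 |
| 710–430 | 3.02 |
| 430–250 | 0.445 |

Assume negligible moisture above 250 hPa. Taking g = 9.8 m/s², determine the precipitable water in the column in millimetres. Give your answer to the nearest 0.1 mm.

Precipitable water is the column-integrated vapour mass per unit area: PW = (1/g) Σ q̄ Δp, with q in kg/kg and Δp in Pa (1 kg/m² of water = 1 mm).
Layer 1015–710 hPa: Δp = 305 hPa = 30500 Pa, q̄ = 0.00734 kg/kg → 0.00734 × 30500 / 9.8 = 22.84 mm
Layer 710–430 hPa: Δp = 280 hPa = 28000 Pa, q̄ = 0.00302 kg/kg → 0.00302 × 28000 / 9.8 = 8.63 mm
Layer 430–250 hPa: Δp = 180 hPa = 18000 Pa, q̄ = 0.000445 kg/kg → 0.000445 × 18000 / 9.8 = 0.82 mm
PW = 22.84 + 8.63 + 0.82 = 32.29 ≈ 32.3 mm.

PW ≈ 32.3 mm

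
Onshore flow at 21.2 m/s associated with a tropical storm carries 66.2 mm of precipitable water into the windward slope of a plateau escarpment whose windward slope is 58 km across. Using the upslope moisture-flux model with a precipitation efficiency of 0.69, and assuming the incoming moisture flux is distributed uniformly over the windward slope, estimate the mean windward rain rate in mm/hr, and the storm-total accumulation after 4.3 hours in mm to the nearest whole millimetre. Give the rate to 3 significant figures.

Incoming column moisture flux per unit ridge length: F = V × PW = 21.2 × 66.2 = 1403.44 mm·m/s.
Spread over the 58 km slope with efficiency ε = 0.69: R = ε·F/W = 0.69 × 1403.44 / 58000 m = 1.670e-02 mm/s.
R = 1.670e-02 × 3600 = 60.1 mm/hr.
Over 4.3 h: total = 60.1 × 4.3 = 258.43 ≈ 258 mm.

R ≈ 60.1 mm/hr; total ≈ 258 mm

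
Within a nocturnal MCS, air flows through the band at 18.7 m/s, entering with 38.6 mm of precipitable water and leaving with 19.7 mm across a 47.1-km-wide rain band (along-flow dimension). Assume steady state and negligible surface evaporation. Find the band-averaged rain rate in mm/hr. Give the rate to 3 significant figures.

Column moisture flux per unit crosswind length is F = V × PW.
Inflow: F_in = 18.7 × 38.6 = 721.82 mm·m/s
Outflow: F_out = 18.7 × 19.7 = 368.39 mm·m/s
Steady-state rate R = (F_in − F_out)/L = (721.82 − 368.39) / 47100 m = 7.504e-03 mm/s.
R = 7.504e-03 × 3600 = 27.0 mm/hr.

R ≈ 27.0 mm/hr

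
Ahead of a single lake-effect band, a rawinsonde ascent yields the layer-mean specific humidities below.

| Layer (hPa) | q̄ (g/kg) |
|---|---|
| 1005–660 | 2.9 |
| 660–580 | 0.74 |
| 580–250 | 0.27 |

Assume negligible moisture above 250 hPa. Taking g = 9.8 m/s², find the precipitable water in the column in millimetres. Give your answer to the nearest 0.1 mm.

Precipitable water is the column-integrated vapour mass per unit area: PW = (1/g) Σ q̄ Δp, with q in kg/kg and Δp in Pa (1 kg/m² of water = 1 mm).
Layer 1005–660 hPa: Δp = 345 hPa = 34500 Pa, q̄ = 0.0029 kg/kg → 0.0029 × 34500 / 9.8 = 10.21 mm
Layer 660–580 hPa: Δp = 80 hPa = 8000 Pa, q̄ = 0.00074 kg/kg → 0.00074 × 8000 / 9.8 = 0.60 mm
Layer 580–250 hPa: Δp = 330 hPa = 33000 Pa, q̄ = 0.00027 kg/kg → 0.00027 × 33000 / 9.8 = 0.91 mm
PW = 10.21 + 0.60 + 0.91 = 11.72 ≈ 11.7 mm.

PW ≈ 11.7 mm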